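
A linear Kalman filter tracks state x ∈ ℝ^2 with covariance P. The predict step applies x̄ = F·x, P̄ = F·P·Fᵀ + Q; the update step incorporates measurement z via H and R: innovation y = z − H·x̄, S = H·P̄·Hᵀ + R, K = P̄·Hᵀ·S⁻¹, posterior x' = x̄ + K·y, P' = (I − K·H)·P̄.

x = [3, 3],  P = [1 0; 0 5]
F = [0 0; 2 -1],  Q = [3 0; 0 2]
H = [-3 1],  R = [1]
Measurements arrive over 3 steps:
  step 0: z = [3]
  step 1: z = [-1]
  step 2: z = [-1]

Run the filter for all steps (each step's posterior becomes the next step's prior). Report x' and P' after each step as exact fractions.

step 0: x' = [0, 3], P' = [12/13 33/13; 33/13 308/39]
step 1: x' = [-351/613, -1705/613], P' = [519/1226 603/613; 603/613 1876/613]
step 2: x' = [3636/4723, 6589/4723], P' = [7023/18892 3888/4723; 3888/4723 12096/4723]

step 0: x̄ = F·x = [0, 3]
step 0: P̄ = F·P·Fᵀ + Q = [3 0; 0 11]
step 0: y = z − H·x̄ = [0]
step 0: S = H·P̄·Hᵀ + R = [39]
step 0: K = P̄·Hᵀ·S⁻¹ = [-3/13; 11/39]
step 0: x' = x̄ + K·y = [0, 3]
step 0: P' = (I − K·H)·P̄ = [12/13 33/13; 33/13 308/39]
step 1: x̄ = F·x = [0, -3]
step 1: P̄ = F·P·Fᵀ + Q = [3 0; 0 134/39]
step 1: y = z − H·x̄ = [2]
step 1: S = H·P̄·Hᵀ + R = [1226/39]
step 1: K = P̄·Hᵀ·S⁻¹ = [-351/1226; 67/613]
step 1: x' = x̄ + K·y = [-351/613, -1705/613]
step 1: P' = (I − K·H)·P̄ = [519/1226 603/613; 603/613 1876/613]
step 2: x̄ = F·x = [0, 1003/613]
step 2: P̄ = F·P·Fᵀ + Q = [3 0; 0 1728/613]
step 2: y = z − H·x̄ = [-1616/613]
step 2: S = H·P̄·Hᵀ + R = [18892/613]
step 2: K = P̄·Hᵀ·S⁻¹ = [-5517/18892; 432/4723]
step 2: x' = x̄ + K·y = [3636/4723, 6589/4723]
step 2: P' = (I − K·H)·P̄ = [7023/18892 3888/4723; 3888/4723 12096/4723]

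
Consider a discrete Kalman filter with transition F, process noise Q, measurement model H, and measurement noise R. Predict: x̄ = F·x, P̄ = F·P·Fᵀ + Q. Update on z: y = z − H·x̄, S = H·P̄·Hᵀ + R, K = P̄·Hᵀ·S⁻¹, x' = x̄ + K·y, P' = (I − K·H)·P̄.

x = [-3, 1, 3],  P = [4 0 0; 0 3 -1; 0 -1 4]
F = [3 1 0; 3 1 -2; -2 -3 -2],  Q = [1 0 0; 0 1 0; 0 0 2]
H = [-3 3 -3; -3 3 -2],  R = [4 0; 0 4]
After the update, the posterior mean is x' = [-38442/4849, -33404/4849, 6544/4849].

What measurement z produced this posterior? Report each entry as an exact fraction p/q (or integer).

x̄ = F·x = [-8, -14, -3]
P̄ = F·P·Fᵀ + Q = [40 41 -31; 41 60 -21; -31 -21 49]
S = H·P̄·Hᵀ + R = [427 306; 306 242]
K = P̄·Hᵀ·S⁻¹ = [1671/4849 -1621/9698; -627/4849 5553/9698; -3753/4849 3383/4849]
x' − x̄ = [350/4849, 34482/4849, 21091/4849] = K·y
y = (KᵀK)⁻¹·Kᵀ·(x' − x̄) = [7, 14]
z = y + H·x̄ = [7, 14] + [-9, -12] = [-2, 2]

z = [-2, 2]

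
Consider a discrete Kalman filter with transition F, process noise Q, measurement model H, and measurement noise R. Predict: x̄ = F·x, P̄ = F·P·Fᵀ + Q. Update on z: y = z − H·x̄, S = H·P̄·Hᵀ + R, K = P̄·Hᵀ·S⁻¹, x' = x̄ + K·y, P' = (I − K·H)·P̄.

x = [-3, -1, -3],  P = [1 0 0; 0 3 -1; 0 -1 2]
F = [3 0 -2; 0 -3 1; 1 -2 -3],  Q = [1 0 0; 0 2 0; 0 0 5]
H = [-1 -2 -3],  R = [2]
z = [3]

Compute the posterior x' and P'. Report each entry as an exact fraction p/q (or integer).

x̄ = F·x = [-3, 0, 8]
P̄ = F·P·Fᵀ + Q = [18 -10 11; -10 37 5; 11 5 24]
y = z − H·x̄ = [24]
S = H·P̄·Hᵀ + R = [470]
K = P̄·Hᵀ·S⁻¹ = [-31/470; -79/470; -93/470]
x' = x̄ + K·y = [-1077/235, -948/235, 764/235]
P' = (I − K·H)·P̄ = [7499/470 -7149/470 2287/470; -7149/470 11149/470 -4997/470; 2287/470 -4997/470 2631/470]

x' = [-1077/235, -948/235, 764/235]
P' = [7499/470 -7149/470 2287/470; -7149/470 11149/470 -4997/470; 2287/470 -4997/470 2631/470]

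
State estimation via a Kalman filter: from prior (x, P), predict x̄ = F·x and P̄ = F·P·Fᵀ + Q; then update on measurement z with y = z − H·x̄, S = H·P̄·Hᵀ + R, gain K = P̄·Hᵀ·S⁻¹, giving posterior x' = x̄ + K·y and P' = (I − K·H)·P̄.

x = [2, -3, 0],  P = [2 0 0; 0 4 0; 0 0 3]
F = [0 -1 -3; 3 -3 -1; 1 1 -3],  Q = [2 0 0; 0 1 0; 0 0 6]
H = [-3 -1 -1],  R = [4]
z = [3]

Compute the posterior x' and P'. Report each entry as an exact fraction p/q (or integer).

x̄ = F·x = [3, 15, -1]
P̄ = F·P·Fᵀ + Q = [33 21 23; 21 58 3; 23 3 39]
y = z − H·x̄ = [26]
S = H·P̄·Hᵀ + R = [668]
K = P̄·Hᵀ·S⁻¹ = [-143/668; -31/167; -111/668]
x' = x̄ + K·y = [-857/334, 1699/167, -1777/334]
P' = (I − K·H)·P̄ = [1595/668 -926/167 -509/668; -926/167 5842/167 -2940/167; -509/668 -2940/167 13731/668]

x' = [-857/334, 1699/167, -1777/334]
P' = [1595/668 -926/167 -509/668; -926/167 5842/167 -2940/167; -509/668 -2940/167 13731/668]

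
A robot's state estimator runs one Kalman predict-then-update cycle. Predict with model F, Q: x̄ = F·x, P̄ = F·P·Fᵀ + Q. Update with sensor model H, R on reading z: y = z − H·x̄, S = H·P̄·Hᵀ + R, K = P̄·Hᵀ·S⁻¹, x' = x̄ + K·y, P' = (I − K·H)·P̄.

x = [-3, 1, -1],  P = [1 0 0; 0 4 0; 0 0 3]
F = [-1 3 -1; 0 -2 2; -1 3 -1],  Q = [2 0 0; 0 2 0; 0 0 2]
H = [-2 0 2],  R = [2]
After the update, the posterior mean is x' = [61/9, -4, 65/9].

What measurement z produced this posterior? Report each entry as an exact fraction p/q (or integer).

x̄ = F·x = [7, -4, 7]
P̄ = F·P·Fᵀ + Q = [42 -30 40; -30 30 -30; 40 -30 42]
S = H·P̄·Hᵀ + R = [18]
K = P̄·Hᵀ·S⁻¹ = [-2/9; 0; 2/9]
x' − x̄ = [-2/9, 0, 2/9] = K·y
y = (KᵀK)⁻¹·Kᵀ·(x' − x̄) = [1]
z = y + H·x̄ = [1] + [0] = [1]

z = [1]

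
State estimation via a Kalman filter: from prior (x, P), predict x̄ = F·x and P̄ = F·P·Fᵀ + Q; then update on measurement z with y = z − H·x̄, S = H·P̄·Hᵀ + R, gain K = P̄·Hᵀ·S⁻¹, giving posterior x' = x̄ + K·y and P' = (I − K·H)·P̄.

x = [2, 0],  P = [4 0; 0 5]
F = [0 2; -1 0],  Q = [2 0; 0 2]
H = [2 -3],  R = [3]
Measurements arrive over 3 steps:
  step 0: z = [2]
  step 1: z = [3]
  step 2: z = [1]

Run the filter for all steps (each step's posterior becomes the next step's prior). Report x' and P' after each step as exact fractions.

step 0: x' = [-176/145, -218/145], P' = [1254/145 792/145; 792/145 546/145]
step 1: x' = [-7248/43235, -46232/43235], P' = [88782/43235 49488/43235; 49488/43235 40792/43235]
step 2: x' = [-3724004/3893237, -3530508/3893237], P' = [7816794/3893237 4414992/3893237; 4414992/3893237 3667036/3893237]

step 0: x̄ = F·x = [0, -2]
step 0: P̄ = F·P·Fᵀ + Q = [22 0; 0 6]
step 0: y = z − H·x̄ = [-4]
step 0: S = H·P̄·Hᵀ + R = [145]
step 0: K = P̄·Hᵀ·S⁻¹ = [44/145; -18/145]
step 0: x' = x̄ + K·y = [-176/145, -218/145]
step 0: P' = (I − K·H)·P̄ = [1254/145 792/145; 792/145 546/145]
step 1: x̄ = F·x = [-436/145, 176/145]
step 1: P̄ = F·P·Fᵀ + Q = [2474/145 -1584/145; -1584/145 1544/145]
step 1: y = z − H·x̄ = [367/29]
step 1: S = H·P̄·Hᵀ + R = [8647/29]
step 1: K = P̄·Hᵀ·S⁻¹ = [1940/8647; -1560/8647]
step 1: x' = x̄ + K·y = [-7248/43235, -46232/43235]
step 1: P' = (I − K·H)·P̄ = [88782/43235 49488/43235; 49488/43235 40792/43235]
step 2: x̄ = F·x = [-92464/43235, 7248/43235]
step 2: P̄ = F·P·Fᵀ + Q = [249638/43235 -98976/43235; -98976/43235 175252/43235]
step 2: y = z − H·x̄ = [249907/43235]
step 2: S = H·P̄·Hᵀ + R = [3893237/43235]
step 2: K = P̄·Hᵀ·S⁻¹ = [796204/3893237; -723708/3893237]
step 2: x' = x̄ + K·y = [-3724004/3893237, -3530508/3893237]
step 2: P' = (I − K·H)·P̄ = [7816794/3893237 4414992/3893237; 4414992/3893237 3667036/3893237]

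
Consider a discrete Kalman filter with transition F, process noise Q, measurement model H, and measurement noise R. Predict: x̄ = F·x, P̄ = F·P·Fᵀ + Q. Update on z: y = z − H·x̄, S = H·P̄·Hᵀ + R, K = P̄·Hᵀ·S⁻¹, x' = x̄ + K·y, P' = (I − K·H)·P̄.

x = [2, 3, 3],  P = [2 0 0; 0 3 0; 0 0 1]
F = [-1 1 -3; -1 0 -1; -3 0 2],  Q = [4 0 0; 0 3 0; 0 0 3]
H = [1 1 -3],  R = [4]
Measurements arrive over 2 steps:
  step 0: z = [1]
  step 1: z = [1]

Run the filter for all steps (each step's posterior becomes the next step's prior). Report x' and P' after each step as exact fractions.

step 0: x̄ = F·x = [-8, -5, 0]
step 0: P̄ = F·P·Fᵀ + Q = [18 5 0; 5 6 4; 0 4 25]
step 0: y = z − H·x̄ = [14]
step 0: S = H·P̄·Hᵀ + R = [239]
step 0: K = P̄·Hᵀ·S⁻¹ = [23/239; -1/239; -71/239]
step 0: x' = x̄ + K·y = [-1590/239, -1209/239, -994/239]
step 0: P' = (I − K·H)·P̄ = [3773/239 1218/239 1633/239; 1218/239 1433/239 885/239; 1633/239 885/239 934/239]
step 1: x̄ = F·x = [3363/239, 2584/239, 2782/239]
step 1: P̄ = F·P·Fᵀ + Q = [16620/239 11004/239 15262/239; 11004/239 8690/239 11084/239; 15262/239 11084/239 18814/239]
step 1: y = z − H·x̄ = [2638/239]
step 1: S = H·P̄·Hᵀ + R = [59524/239]
step 1: K = P̄·Hᵀ·S⁻¹ = [-9081/29762; -6779/29762; -7524/14881]
step 1: x' = x̄ + K·y = [159276/14881, 123477/14881, 90170/14881]
step 1: P' = (I − K·H)·P̄ = [689781/14881 427575/14881 378506/14881; 427575/14881 348791/14881 263308/14881; 378506/14881 263308/14881 223970/14881]

step 0: x' = [-1590/239, -1209/239, -994/239], P' = [3773/239 1218/239 1633/239; 1218/239 1433/239 885/239; 1633/239 885/239 934/239]
step 1: x' = [159276/14881, 123477/14881, 90170/14881], P' = [689781/14881 427575/14881 378506/14881; 427575/14881 348791/14881 263308/14881; 378506/14881 263308/14881 223970/14881]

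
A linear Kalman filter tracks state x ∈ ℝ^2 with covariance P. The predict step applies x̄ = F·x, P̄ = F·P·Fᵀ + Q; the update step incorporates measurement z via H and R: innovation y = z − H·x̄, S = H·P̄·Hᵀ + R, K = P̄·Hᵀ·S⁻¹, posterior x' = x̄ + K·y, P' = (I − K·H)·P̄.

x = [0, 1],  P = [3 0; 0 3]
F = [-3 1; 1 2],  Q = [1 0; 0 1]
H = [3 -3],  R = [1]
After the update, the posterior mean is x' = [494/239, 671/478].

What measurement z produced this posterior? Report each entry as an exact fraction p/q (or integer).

x̄ = F·x = [1, 2]
P̄ = F·P·Fᵀ + Q = [31 -3; -3 16]
S = H·P̄·Hᵀ + R = [478]
K = P̄·Hᵀ·S⁻¹ = [51/239; -57/478]
x' − x̄ = [255/239, -285/478] = K·y
y = (KᵀK)⁻¹·Kᵀ·(x' − x̄) = [5]
z = y + H·x̄ = [5] + [-3] = [2]

z = [2]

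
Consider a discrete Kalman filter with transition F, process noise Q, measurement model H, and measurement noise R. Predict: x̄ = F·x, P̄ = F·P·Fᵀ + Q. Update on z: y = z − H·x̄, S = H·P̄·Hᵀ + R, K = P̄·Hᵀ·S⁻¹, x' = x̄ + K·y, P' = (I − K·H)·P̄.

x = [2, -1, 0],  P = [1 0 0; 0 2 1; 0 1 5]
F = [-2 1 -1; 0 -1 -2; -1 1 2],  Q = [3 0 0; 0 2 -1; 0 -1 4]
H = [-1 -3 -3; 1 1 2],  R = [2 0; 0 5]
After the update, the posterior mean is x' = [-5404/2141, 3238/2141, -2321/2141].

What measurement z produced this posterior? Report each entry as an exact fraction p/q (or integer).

x̄ = F·x = [-5, 1, -3]
P̄ = F·P·Fᵀ + Q = [12 7 -5; 7 28 -27; -5 -27 31]
S = H·P̄·Hᵀ + R = [71 -42; -42 55]
K = P̄·Hᵀ·S⁻¹ = [-612/2141 -117/2141; -1348/2141 -1769/2141; 875/2141 1836/2141]
x' − x̄ = [5301/2141, 1097/2141, 4102/2141] = K·y
y = (KᵀK)⁻¹·Kᵀ·(x' − x̄) = [-10, 7]
z = y + H·x̄ = [-10, 7] + [11, -10] = [1, -3]

z = [1, -3]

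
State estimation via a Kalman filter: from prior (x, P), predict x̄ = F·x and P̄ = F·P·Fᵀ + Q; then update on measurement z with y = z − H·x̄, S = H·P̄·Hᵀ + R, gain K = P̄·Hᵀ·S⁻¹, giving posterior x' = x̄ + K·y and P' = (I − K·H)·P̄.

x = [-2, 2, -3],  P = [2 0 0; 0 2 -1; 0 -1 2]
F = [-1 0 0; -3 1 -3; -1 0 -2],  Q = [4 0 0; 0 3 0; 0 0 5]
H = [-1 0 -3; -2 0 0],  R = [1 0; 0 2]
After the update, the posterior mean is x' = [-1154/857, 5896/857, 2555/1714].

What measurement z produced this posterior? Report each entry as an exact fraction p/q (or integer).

x̄ = F·x = [2, 17, 8]
P̄ = F·P·Fᵀ + Q = [6 6 2; 6 47 20; 2 20 15]
S = H·P̄·Hᵀ + R = [154 24; 24 26]
K = P̄·Hᵀ·S⁻¹ = [-6/857 -390/857; -357/857 -66/857; -563/1714 128/857]
x' − x̄ = [-2868/857, -8673/857, -11157/1714] = K·y
y = (KᵀK)⁻¹·Kᵀ·(x' − x̄) = [23, 7]
z = y + H·x̄ = [23, 7] + [-26, -4] = [-3, 3]

z = [-3, 3]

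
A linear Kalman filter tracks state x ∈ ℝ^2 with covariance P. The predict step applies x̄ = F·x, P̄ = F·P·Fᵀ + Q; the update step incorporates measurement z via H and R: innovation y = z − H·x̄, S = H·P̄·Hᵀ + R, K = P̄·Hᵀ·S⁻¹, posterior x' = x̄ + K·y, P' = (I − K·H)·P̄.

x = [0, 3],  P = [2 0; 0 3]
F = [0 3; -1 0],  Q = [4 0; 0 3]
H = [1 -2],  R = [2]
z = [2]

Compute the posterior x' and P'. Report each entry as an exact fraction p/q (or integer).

x' = [260/53, 70/53]
P' = [682/53 310/53; 310/53 165/53]

x̄ = F·x = [9, 0]
P̄ = F·P·Fᵀ + Q = [31 0; 0 5]
y = z − H·x̄ = [-7]
S = H·P̄·Hᵀ + R = [53]
K = P̄·Hᵀ·S⁻¹ = [31/53; -10/53]
x' = x̄ + K·y = [260/53, 70/53]
P' = (I − K·H)·P̄ = [682/53 310/53; 310/53 165/53]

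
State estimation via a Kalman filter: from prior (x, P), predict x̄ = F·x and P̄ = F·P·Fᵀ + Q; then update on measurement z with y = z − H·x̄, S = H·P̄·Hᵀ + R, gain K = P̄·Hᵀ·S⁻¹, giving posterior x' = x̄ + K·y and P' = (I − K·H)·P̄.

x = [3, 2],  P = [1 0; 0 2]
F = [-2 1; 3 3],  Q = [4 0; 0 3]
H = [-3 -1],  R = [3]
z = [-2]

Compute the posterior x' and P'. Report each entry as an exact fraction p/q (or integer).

x̄ = F·x = [-4, 15]
P̄ = F·P·Fᵀ + Q = [10 0; 0 30]
y = z − H·x̄ = [1]
S = H·P̄·Hᵀ + R = [123]
K = P̄·Hᵀ·S⁻¹ = [-10/41; -10/41]
x' = x̄ + K·y = [-174/41, 605/41]
P' = (I − K·H)·P̄ = [110/41 -300/41; -300/41 930/41]

x' = [-174/41, 605/41]
P' = [110/41 -300/41; -300/41 930/41]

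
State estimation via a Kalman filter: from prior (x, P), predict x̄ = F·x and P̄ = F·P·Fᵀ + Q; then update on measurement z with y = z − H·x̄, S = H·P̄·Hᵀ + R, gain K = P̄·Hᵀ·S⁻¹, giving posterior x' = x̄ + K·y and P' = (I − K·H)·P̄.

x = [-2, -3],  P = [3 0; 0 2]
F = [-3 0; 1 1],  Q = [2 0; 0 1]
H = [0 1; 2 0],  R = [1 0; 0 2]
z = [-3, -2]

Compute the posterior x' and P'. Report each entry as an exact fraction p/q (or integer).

x' = [-220/251, -745/251]
P' = [122/251 -9/251; -9/251 192/251]

x̄ = F·x = [6, -5]
P̄ = F·P·Fᵀ + Q = [29 -9; -9 6]
y = z − H·x̄ = [2, -14]
S = H·P̄·Hᵀ + R = [7 -18; -18 118]
K = P̄·Hᵀ·S⁻¹ = [-9/251 122/251; 192/251 -9/251]
x' = x̄ + K·y = [-220/251, -745/251]
P' = (I − K·H)·P̄ = [122/251 -9/251; -9/251 192/251]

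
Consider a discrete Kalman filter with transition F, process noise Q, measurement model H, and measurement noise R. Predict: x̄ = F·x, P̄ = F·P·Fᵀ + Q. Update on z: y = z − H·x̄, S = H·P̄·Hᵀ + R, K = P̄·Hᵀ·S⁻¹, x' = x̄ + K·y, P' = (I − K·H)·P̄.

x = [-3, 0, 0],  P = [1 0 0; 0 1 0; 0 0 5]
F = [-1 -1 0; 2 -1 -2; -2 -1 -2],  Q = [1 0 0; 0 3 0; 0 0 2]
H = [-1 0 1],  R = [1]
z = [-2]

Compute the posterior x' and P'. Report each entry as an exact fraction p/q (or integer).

x' = [3, -48/5, 6/5]
P' = [3 -1 3; -1 376/25 -7/25; 3 -7/25 99/25]

x̄ = F·x = [3, -6, 6]
P̄ = F·P·Fᵀ + Q = [3 -1 3; -1 28 17; 3 17 27]
y = z − H·x̄ = [-5]
S = H·P̄·Hᵀ + R = [25]
K = P̄·Hᵀ·S⁻¹ = [0; 18/25; 24/25]
x' = x̄ + K·y = [3, -48/5, 6/5]
P' = (I − K·H)·P̄ = [3 -1 3; -1 376/25 -7/25; 3 -7/25 99/25]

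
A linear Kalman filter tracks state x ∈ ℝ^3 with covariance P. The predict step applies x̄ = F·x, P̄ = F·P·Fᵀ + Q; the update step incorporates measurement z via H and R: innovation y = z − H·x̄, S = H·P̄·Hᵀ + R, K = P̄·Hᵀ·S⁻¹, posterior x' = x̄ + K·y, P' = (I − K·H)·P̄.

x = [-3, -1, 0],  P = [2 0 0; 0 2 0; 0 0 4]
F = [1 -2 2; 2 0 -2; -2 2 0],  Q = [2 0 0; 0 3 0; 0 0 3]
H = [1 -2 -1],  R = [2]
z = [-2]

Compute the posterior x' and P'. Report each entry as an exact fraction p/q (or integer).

x' = [-773/197, -660/197, 923/197]
P' = [1420/197 1348/197 -1404/197; 1348/197 1955/197 -2446/197; -1404/197 -2446/197 3518/197]

x̄ = F·x = [-1, -6, 4]
P̄ = F·P·Fᵀ + Q = [28 -12 -12; -12 27 -8; -12 -8 19]
y = z − H·x̄ = [-9]
S = H·P̄·Hᵀ + R = [197]
K = P̄·Hᵀ·S⁻¹ = [64/197; -58/197; -15/197]
x' = x̄ + K·y = [-773/197, -660/197, 923/197]
P' = (I − K·H)·P̄ = [1420/197 1348/197 -1404/197; 1348/197 1955/197 -2446/197; -1404/197 -2446/197 3518/197]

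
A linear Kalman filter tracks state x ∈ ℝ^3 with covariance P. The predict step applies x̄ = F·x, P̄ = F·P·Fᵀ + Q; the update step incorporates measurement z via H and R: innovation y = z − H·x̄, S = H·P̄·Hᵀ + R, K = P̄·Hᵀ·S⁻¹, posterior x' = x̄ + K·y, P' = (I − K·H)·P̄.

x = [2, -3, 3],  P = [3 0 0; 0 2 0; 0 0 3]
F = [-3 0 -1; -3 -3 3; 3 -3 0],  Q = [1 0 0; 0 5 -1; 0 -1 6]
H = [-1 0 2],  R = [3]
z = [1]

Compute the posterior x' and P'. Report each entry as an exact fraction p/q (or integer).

x̄ = F·x = [-9, 12, 15]
P̄ = F·P·Fᵀ + Q = [31 18 -27; 18 77 -10; -27 -10 51]
y = z − H·x̄ = [-38]
S = H·P̄·Hᵀ + R = [346]
K = P̄·Hᵀ·S⁻¹ = [-85/346; -19/173; 129/346]
x' = x̄ + K·y = [58/173, 2798/173, 144/173]
P' = (I − K·H)·P̄ = [3501/346 1499/173 1623/346; 1499/173 12599/173 721/173; 1623/346 721/173 1005/346]

x' = [58/173, 2798/173, 144/173]
P' = [3501/346 1499/173 1623/346; 1499/173 12599/173 721/173; 1623/346 721/173 1005/346]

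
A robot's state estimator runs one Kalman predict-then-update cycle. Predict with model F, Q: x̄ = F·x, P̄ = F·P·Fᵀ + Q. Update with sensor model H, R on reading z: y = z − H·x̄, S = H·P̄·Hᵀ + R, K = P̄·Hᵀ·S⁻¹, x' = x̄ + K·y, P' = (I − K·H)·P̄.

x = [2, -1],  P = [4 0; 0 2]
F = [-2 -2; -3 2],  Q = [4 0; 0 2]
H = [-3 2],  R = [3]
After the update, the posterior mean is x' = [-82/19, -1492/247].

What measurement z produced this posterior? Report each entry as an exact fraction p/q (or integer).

z = [1]

x̄ = F·x = [-2, -8]
P̄ = F·P·Fᵀ + Q = [28 16; 16 46]
S = H·P̄·Hᵀ + R = [247]
K = P̄·Hᵀ·S⁻¹ = [-4/19; 44/247]
x' − x̄ = [-44/19, 484/247] = K·y
y = (KᵀK)⁻¹·Kᵀ·(x' − x̄) = [11]
z = y + H·x̄ = [11] + [-10] = [1]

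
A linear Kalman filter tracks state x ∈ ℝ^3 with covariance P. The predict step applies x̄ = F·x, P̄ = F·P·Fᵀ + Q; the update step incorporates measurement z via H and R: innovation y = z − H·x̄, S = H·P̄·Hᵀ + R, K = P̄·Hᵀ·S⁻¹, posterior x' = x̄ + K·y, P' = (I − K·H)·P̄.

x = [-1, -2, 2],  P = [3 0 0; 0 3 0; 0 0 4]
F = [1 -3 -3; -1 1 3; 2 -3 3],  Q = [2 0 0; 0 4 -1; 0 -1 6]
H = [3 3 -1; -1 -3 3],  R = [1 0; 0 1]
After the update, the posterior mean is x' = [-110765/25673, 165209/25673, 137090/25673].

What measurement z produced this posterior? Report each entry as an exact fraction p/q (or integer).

z = [1, 1]

x̄ = F·x = [-1, 5, 10]
P̄ = F·P·Fᵀ + Q = [68 -48 -3; -48 46 20; -3 20 81]
S = H·P̄·Hᵀ + R = [142 -75; -75 582]
K = P̄·Hᵀ·S⁻¹ = [13897/25673 14239/77019; -5794/25673 -2070/25673; -1170/25673 8054/25673]
x' − x̄ = [-85092/25673, 36844/25673, -119640/25673] = K·y
y = (KᵀK)⁻¹·Kᵀ·(x' − x̄) = [-1, -15]
z = y + H·x̄ = [-1, -15] + [2, 16] = [1, 1]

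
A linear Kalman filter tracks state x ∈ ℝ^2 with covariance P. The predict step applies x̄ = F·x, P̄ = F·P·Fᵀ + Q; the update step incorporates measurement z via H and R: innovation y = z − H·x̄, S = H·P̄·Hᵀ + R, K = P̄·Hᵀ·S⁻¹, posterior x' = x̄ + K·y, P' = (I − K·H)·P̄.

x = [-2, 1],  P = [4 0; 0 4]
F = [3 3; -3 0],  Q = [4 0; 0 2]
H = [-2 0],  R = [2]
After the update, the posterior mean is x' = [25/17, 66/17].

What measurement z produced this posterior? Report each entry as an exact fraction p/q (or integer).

x̄ = F·x = [-3, 6]
P̄ = F·P·Fᵀ + Q = [76 -36; -36 38]
S = H·P̄·Hᵀ + R = [306]
K = P̄·Hᵀ·S⁻¹ = [-76/153; 4/17]
x' − x̄ = [76/17, -36/17] = K·y
y = (KᵀK)⁻¹·Kᵀ·(x' − x̄) = [-9]
z = y + H·x̄ = [-9] + [6] = [-3]

z = [-3]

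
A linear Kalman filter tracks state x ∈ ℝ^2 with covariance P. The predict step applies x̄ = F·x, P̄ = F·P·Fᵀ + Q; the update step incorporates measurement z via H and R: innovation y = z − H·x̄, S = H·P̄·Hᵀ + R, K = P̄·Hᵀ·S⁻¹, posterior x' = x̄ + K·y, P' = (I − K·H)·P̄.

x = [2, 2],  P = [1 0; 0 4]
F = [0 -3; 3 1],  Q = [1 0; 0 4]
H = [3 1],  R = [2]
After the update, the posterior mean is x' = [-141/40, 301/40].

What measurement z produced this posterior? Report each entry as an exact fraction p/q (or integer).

x̄ = F·x = [-6, 8]
P̄ = F·P·Fᵀ + Q = [37 -12; -12 17]
S = H·P̄·Hᵀ + R = [280]
K = P̄·Hᵀ·S⁻¹ = [99/280; -19/280]
x' − x̄ = [99/40, -19/40] = K·y
y = (KᵀK)⁻¹·Kᵀ·(x' − x̄) = [7]
z = y + H·x̄ = [7] + [-10] = [-3]

z = [-3]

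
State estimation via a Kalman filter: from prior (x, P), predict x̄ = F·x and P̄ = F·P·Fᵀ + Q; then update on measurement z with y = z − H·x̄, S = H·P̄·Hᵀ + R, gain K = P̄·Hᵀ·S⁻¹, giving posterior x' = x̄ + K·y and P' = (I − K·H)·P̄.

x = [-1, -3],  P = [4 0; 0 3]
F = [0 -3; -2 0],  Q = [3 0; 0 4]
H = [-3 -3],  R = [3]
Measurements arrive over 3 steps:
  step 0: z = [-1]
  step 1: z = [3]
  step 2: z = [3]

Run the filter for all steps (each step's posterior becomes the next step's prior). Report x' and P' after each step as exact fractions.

step 0: x' = [399/151, -338/151], P' = [1830/151 -1800/151; -1800/151 1820/151]
step 1: x' = [20625/9622, -14940/4811], P' = [349509/9622 -171738/4811; -171738/4811 170300/4811]
step 2: x' = [-1792215/309214, 748752/154607], P' = [32392059/618428 -15937677/309214; -15937677/309214 7890797/154607]

step 0: x̄ = F·x = [9, 2]
step 0: P̄ = F·P·Fᵀ + Q = [30 0; 0 20]
step 0: y = z − H·x̄ = [32]
step 0: S = H·P̄·Hᵀ + R = [453]
step 0: K = P̄·Hᵀ·S⁻¹ = [-30/151; -20/151]
step 0: x' = x̄ + K·y = [399/151, -338/151]
step 0: P' = (I − K·H)·P̄ = [1830/151 -1800/151; -1800/151 1820/151]
step 1: x̄ = F·x = [1014/151, -798/151]
step 1: P̄ = F·P·Fᵀ + Q = [16833/151 -10800/151; -10800/151 7924/151]
step 1: y = z − H·x̄ = [1101/151]
step 1: S = H·P̄·Hᵀ + R = [28866/151]
step 1: K = P̄·Hᵀ·S⁻¹ = [-6033/9622; 1438/4811]
step 1: x' = x̄ + K·y = [20625/9622, -14940/4811]
step 1: P' = (I − K·H)·P̄ = [349509/9622 -171738/4811; -171738/4811 170300/4811]
step 2: x̄ = F·x = [44820/4811, -20625/4811]
step 2: P̄ = F·P·Fᵀ + Q = [1547133/4811 -1030428/4811; -1030428/4811 718262/4811]
step 2: y = z − H·x̄ = [87018/4811]
step 2: S = H·P̄·Hᵀ + R = [1855284/4811]
step 2: K = P̄·Hᵀ·S⁻¹ = [-516705/618428; 156083/309214]
step 2: x' = x̄ + K·y = [-1792215/309214, 748752/154607]
step 2: P' = (I − K·H)·P̄ = [32392059/618428 -15937677/309214; -15937677/309214 7890797/154607]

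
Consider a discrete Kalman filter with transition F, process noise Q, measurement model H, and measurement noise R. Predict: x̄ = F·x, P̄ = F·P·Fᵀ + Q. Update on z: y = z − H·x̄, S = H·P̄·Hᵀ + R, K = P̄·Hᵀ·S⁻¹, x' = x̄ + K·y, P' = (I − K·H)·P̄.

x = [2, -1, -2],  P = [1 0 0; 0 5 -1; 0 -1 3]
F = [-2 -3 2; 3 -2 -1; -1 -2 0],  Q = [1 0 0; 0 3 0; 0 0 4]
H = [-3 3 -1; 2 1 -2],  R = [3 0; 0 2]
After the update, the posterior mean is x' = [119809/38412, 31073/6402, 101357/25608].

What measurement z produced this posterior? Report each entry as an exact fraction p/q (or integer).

x̄ = F·x = [-5, 10, 0]
P̄ = F·P·Fᵀ + Q = [74 19 36; 19 31 15; 36 15 25]
S = H·P̄·Hᵀ + R = [757 -205; -205 157]
K = P̄·Hᵀ·S⁻¹ = [-6041/38412 15355/38412; 941/6402 2819/6402; -2077/25608 3323/25608]
x' − x̄ = [311869/38412, -32947/6402, 101357/25608] = K·y
y = (KᵀK)⁻¹·Kᵀ·(x' − x̄) = [-44, 3]
z = y + H·x̄ = [-44, 3] + [45, 0] = [1, 3]

z = [1, 3]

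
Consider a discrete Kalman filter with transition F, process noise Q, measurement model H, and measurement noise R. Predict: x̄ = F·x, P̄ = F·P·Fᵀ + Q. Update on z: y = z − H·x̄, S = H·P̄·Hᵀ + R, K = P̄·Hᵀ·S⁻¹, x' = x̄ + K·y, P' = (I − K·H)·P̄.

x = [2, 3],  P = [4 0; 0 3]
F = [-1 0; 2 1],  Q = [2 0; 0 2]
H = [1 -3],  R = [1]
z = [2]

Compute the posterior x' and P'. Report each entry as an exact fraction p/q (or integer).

x' = [131/122, -67/244]
P' = [141/61 89/122; 89/122 83/244]

x̄ = F·x = [-2, 7]
P̄ = F·P·Fᵀ + Q = [6 -8; -8 21]
y = z − H·x̄ = [25]
S = H·P̄·Hᵀ + R = [244]
K = P̄·Hᵀ·S⁻¹ = [15/122; -71/244]
x' = x̄ + K·y = [131/122, -67/244]
P' = (I − K·H)·P̄ = [141/61 89/122; 89/122 83/244]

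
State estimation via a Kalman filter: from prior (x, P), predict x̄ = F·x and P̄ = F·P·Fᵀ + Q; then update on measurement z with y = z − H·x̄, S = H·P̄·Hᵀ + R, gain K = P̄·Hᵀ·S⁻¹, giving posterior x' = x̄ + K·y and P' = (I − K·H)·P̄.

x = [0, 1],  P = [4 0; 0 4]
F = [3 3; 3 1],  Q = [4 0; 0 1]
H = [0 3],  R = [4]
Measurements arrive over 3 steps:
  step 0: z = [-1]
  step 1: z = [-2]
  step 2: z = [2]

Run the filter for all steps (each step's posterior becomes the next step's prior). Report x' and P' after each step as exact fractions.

step 0: x̄ = F·x = [3, 1]
step 0: P̄ = F·P·Fᵀ + Q = [76 48; 48 41]
step 0: y = z − H·x̄ = [-4]
step 0: S = H·P̄·Hᵀ + R = [373]
step 0: K = P̄·Hᵀ·S⁻¹ = [144/373; 123/373]
step 0: x' = x̄ + K·y = [543/373, -119/373]
step 0: P' = (I − K·H)·P̄ = [7612/373 192/373; 192/373 164/373]
step 1: x̄ = F·x = [1272/373, 1510/373]
step 1: P̄ = F·P·Fᵀ + Q = [74932/373 71304/373; 71304/373 70197/373]
step 1: y = z − H·x̄ = [-5276/373]
step 1: S = H·P̄·Hᵀ + R = [633265/373]
step 1: K = P̄·Hᵀ·S⁻¹ = [213912/633265; 210591/633265]
step 1: x' = x̄ + K·y = [-866184/633265, -415142/633265]
step 1: P' = (I − K·H)·P̄ = [4540132/633265 285216/633265; 285216/633265 280788/633265]
step 2: x̄ = F·x = [-3843978/633265, -3013694/633265]
step 2: P̄ = F·P·Fᵀ + Q = [51055228/633265 45126144/633265; 45126144/633265 43486537/633265]
step 2: y = z − H·x̄ = [10307612/633265]
step 2: S = H·P̄·Hᵀ + R = [393911893/633265]
step 2: K = P̄·Hᵀ·S⁻¹ = [135378432/393911893; 130459611/393911893]
step 2: x' = x̄ + K·y = [-187536498/393911893, 248864446/393911893]
step 2: P' = (I − K·H)·P̄ = [2817053932/393911893 180504576/393911893; 180504576/393911893 173946148/393911893]

step 0: x' = [543/373, -119/373], P' = [7612/373 192/373; 192/373 164/373]
step 1: x' = [-866184/633265, -415142/633265], P' = [4540132/633265 285216/633265; 285216/633265 280788/633265]
step 2: x' = [-187536498/393911893, 248864446/393911893], P' = [2817053932/393911893 180504576/393911893; 180504576/393911893 173946148/393911893]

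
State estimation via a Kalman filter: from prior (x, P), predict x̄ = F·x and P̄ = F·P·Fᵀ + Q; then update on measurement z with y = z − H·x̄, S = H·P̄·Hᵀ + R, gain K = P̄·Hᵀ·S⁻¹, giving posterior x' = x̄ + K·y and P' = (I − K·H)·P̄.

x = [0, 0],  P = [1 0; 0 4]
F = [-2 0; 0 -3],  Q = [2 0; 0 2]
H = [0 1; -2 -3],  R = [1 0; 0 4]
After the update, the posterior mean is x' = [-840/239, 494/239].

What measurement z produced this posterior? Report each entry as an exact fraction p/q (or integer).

x̄ = F·x = [0, 0]
P̄ = F·P·Fᵀ + Q = [6 0; 0 38]
S = H·P̄·Hᵀ + R = [39 -114; -114 370]
K = P̄·Hᵀ·S⁻¹ = [-228/239 -78/239; 532/717 -19/239]
x' − x̄ = [-840/239, 494/239] = K·y
y = (KᵀK)⁻¹·Kᵀ·(x' − x̄) = [3, 2]
z = y + H·x̄ = [3, 2] + [0, 0] = [3, 2]

z = [3, 2]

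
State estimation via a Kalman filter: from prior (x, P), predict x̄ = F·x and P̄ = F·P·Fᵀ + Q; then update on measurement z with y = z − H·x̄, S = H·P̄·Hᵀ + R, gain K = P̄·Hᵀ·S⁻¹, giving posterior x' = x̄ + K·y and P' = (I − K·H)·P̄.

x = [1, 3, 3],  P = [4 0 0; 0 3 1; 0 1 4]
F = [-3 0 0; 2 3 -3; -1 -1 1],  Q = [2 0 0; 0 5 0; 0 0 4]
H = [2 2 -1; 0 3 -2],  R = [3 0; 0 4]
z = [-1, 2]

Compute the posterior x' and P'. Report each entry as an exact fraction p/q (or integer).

x' = [-43063/36701, 18484/36701, -10111/36701]
P' = [128362/110103 -21752/36701 -30844/110103; -21752/36701 57752/36701 68322/36701; -30844/110103 68322/36701 334039/110103]

x̄ = F·x = [-3, 2, -1]
P̄ = F·P·Fᵀ + Q = [38 -24 12; -24 66 -23; 12 -23 13]
y = z − H·x̄ = [0, -6]
S = H·P̄·Hᵀ + R = [284 391; 391 926]
K = P̄·Hᵀ·S⁻¹ = [52352/110103 -33520/110103; 1226/36701 9153/36701; 4735/110103 -13295/110103]
x' = x̄ + K·y = [-43063/36701, 18484/36701, -10111/36701]
P' = (I − K·H)·P̄ = [128362/110103 -21752/36701 -30844/110103; -21752/36701 57752/36701 68322/36701; -30844/110103 68322/36701 334039/110103]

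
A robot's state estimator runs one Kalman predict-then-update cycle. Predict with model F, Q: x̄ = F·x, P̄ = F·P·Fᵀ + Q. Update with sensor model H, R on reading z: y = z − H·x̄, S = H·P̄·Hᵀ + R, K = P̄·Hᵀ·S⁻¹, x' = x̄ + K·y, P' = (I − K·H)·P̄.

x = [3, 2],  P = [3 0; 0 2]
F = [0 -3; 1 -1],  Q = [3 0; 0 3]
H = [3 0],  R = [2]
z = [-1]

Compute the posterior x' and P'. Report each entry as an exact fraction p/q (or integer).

x' = [-75/191, 497/191]
P' = [42/191 12/191; 12/191 1204/191]

x̄ = F·x = [-6, 1]
P̄ = F·P·Fᵀ + Q = [21 6; 6 8]
y = z − H·x̄ = [17]
S = H·P̄·Hᵀ + R = [191]
K = P̄·Hᵀ·S⁻¹ = [63/191; 18/191]
x' = x̄ + K·y = [-75/191, 497/191]
P' = (I − K·H)·P̄ = [42/191 12/191; 12/191 1204/191]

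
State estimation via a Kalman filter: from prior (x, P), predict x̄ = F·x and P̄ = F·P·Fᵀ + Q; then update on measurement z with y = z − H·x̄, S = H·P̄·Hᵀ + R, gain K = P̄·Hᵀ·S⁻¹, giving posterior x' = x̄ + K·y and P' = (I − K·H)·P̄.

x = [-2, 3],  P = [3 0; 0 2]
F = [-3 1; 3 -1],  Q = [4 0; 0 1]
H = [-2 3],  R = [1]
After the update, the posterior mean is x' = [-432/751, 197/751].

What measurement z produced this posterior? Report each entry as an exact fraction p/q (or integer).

x̄ = F·x = [9, -9]
P̄ = F·P·Fᵀ + Q = [33 -29; -29 30]
S = H·P̄·Hᵀ + R = [751]
K = P̄·Hᵀ·S⁻¹ = [-153/751; 148/751]
x' − x̄ = [-7191/751, 6956/751] = K·y
y = (KᵀK)⁻¹·Kᵀ·(x' − x̄) = [47]
z = y + H·x̄ = [47] + [-45] = [2]

z = [2]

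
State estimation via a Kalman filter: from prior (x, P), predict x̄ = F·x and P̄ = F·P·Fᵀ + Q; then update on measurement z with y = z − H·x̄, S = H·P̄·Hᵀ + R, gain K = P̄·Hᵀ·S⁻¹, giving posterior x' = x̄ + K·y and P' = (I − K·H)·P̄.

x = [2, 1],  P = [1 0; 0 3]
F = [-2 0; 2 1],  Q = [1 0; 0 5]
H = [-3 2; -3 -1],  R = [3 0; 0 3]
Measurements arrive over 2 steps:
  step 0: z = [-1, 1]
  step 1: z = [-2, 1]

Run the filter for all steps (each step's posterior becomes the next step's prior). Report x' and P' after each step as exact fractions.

step 0: x' = [-7/39, -7/13], P' = [47/273 8/91; 8/91 276/455]
step 1: x' = [20340/484157, -461723/484157], P' = [78420/484157 39363/484157; 39363/484157 284637/484157]

step 0: x̄ = F·x = [-4, 5]
step 0: P̄ = F·P·Fᵀ + Q = [5 -4; -4 12]
step 0: y = z − H·x̄ = [-23, -6]
step 0: S = H·P̄·Hᵀ + R = [144 33; 33 36]
step 0: K = P̄·Hᵀ·S⁻¹ = [-31/273 -55/273; 144/455 -132/455]
step 0: x' = x̄ + K·y = [-7/39, -7/13]
step 0: P' = (I − K·H)·P̄ = [47/273 8/91; 8/91 276/455]
step 1: x̄ = F·x = [14/39, -35/39]
step 1: P̄ = F·P·Fᵀ + Q = [461/273 -236/273; -236/273 9073/1365]
step 1: y = z − H·x̄ = [34/39, 46/39]
step 1: S = H·P̄·Hᵀ + R = [10756/195 877/195; 877/195 26833/1365]
step 1: K = P̄·Hᵀ·S⁻¹ = [-52178/484157 -91541/484157; 150395/484157 -134242/484157]
step 1: x' = x̄ + K·y = [20340/484157, -461723/484157]
step 1: P' = (I − K·H)·P̄ = [78420/484157 39363/484157; 39363/484157 284637/484157]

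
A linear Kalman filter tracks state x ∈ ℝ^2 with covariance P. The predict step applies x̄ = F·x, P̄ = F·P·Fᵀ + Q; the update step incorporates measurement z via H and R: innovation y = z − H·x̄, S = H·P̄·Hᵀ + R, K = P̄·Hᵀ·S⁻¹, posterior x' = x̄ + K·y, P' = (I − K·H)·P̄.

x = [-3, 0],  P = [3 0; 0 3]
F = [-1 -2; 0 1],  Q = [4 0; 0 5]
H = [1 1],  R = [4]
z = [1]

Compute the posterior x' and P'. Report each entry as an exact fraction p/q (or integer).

x' = [31/19, -4/19]
P' = [192/19 -140/19; -140/19 148/19]

x̄ = F·x = [3, 0]
P̄ = F·P·Fᵀ + Q = [19 -6; -6 8]
y = z − H·x̄ = [-2]
S = H·P̄·Hᵀ + R = [19]
K = P̄·Hᵀ·S⁻¹ = [13/19; 2/19]
x' = x̄ + K·y = [31/19, -4/19]
P' = (I − K·H)·P̄ = [192/19 -140/19; -140/19 148/19]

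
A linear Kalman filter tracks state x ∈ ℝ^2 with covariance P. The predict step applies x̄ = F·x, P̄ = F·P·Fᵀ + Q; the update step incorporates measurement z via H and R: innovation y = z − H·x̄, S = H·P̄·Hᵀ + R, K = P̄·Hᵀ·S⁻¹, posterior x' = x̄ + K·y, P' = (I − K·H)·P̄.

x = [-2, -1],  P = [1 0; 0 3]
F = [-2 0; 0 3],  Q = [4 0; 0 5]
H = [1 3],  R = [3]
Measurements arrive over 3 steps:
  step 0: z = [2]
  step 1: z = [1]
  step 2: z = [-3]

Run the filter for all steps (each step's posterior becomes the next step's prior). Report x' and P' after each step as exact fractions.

step 0: x̄ = F·x = [4, -3]
step 0: P̄ = F·P·Fᵀ + Q = [8 0; 0 32]
step 0: y = z − H·x̄ = [7]
step 0: S = H·P̄·Hᵀ + R = [299]
step 0: K = P̄·Hᵀ·S⁻¹ = [8/299; 96/299]
step 0: x' = x̄ + K·y = [1252/299, -225/299]
step 0: P' = (I − K·H)·P̄ = [2328/299 -768/299; -768/299 352/299]
step 1: x̄ = F·x = [-2504/299, -675/299]
step 1: P̄ = F·P·Fᵀ + Q = [10508/299 4608/299; 4608/299 4663/299]
step 1: y = z − H·x̄ = [4828/299]
step 1: S = H·P̄·Hᵀ + R = [81020/299]
step 1: K = P̄·Hᵀ·S⁻¹ = [6083/20255; 18597/81020]
step 1: x' = x̄ + K·y = [-71404/20255, 29346/20255]
step 1: P' = (I − K·H)·P̄ = [216816/20255 -66189/20255; -66189/20255 106849/81020]
step 2: x̄ = F·x = [142808/20255, 88038/20255]
step 2: P̄ = F·P·Fᵀ + Q = [948284/20255 397134/20255; 397134/20255 1366741/81020]
step 2: y = z − H·x̄ = [-467687/20255]
step 2: S = H·P̄·Hᵀ + R = [25868081/81020]
step 2: K = P̄·Hᵀ·S⁻¹ = [8558744/25868081; 5688759/25868081]
step 2: x' = x̄ + K·y = [-15237936/25868081, -18918021/25868081]
step 2: P' = (I − K·H)·P̄ = [306949524/25868081 -93757764/25868081; -93757764/25868081 36941347/25868081]

step 0: x' = [1252/299, -225/299], P' = [2328/299 -768/299; -768/299 352/299]
step 1: x' = [-71404/20255, 29346/20255], P' = [216816/20255 -66189/20255; -66189/20255 106849/81020]
step 2: x' = [-15237936/25868081, -18918021/25868081], P' = [306949524/25868081 -93757764/25868081; -93757764/25868081 36941347/25868081]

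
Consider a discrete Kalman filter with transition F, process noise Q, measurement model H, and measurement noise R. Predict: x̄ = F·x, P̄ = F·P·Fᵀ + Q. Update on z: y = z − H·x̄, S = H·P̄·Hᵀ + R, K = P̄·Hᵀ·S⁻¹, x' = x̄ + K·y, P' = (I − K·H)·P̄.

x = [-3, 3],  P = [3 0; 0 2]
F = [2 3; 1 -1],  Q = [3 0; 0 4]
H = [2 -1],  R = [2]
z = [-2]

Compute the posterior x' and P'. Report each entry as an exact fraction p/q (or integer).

x̄ = F·x = [3, -6]
P̄ = F·P·Fᵀ + Q = [33 0; 0 9]
y = z − H·x̄ = [-14]
S = H·P̄·Hᵀ + R = [143]
K = P̄·Hᵀ·S⁻¹ = [6/13; -9/143]
x' = x̄ + K·y = [-45/13, -732/143]
P' = (I − K·H)·P̄ = [33/13 54/13; 54/13 1206/143]

x' = [-45/13, -732/143]
P' = [33/13 54/13; 54/13 1206/143]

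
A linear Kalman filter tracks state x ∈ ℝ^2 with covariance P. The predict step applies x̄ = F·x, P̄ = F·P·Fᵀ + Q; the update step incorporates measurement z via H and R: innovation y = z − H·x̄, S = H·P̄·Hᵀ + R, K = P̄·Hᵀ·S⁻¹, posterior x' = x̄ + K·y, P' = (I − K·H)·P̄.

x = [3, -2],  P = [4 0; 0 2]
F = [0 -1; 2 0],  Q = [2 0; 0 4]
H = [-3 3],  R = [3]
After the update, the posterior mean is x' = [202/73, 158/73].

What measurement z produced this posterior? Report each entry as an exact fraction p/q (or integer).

z = [-2]

x̄ = F·x = [2, 6]
P̄ = F·P·Fᵀ + Q = [4 0; 0 20]
S = H·P̄·Hᵀ + R = [219]
K = P̄·Hᵀ·S⁻¹ = [-4/73; 20/73]
x' − x̄ = [56/73, -280/73] = K·y
y = (KᵀK)⁻¹·Kᵀ·(x' − x̄) = [-14]
z = y + H·x̄ = [-14] + [12] = [-2]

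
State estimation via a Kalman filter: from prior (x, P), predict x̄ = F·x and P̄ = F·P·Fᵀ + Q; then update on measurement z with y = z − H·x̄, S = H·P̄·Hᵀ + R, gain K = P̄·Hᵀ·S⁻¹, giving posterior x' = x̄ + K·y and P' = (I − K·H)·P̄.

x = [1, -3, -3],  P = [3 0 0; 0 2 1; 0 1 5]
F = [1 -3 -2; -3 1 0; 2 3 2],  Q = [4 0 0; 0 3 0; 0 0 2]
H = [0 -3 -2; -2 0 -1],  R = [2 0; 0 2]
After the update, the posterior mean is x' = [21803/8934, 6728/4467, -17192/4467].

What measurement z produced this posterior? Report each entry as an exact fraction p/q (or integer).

z = [3, -1]

x̄ = F·x = [16, -6, -13]
P̄ = F·P·Fᵀ + Q = [57 -17 -44; -17 32 -10; -44 -10 64]
S = H·P̄·Hᵀ + R = [426 -180; -180 118]
K = P̄·Hᵀ·S⁻¹ = [1901/8934 -400/1489; -262/4467 422/1489; -1811/4467 -618/1489]
x' − x̄ = [-121141/8934, 33530/4467, 40879/4467] = K·y
y = (KᵀK)⁻¹·Kᵀ·(x' − x̄) = [-41, 18]
z = y + H·x̄ = [-41, 18] + [44, -19] = [3, -1]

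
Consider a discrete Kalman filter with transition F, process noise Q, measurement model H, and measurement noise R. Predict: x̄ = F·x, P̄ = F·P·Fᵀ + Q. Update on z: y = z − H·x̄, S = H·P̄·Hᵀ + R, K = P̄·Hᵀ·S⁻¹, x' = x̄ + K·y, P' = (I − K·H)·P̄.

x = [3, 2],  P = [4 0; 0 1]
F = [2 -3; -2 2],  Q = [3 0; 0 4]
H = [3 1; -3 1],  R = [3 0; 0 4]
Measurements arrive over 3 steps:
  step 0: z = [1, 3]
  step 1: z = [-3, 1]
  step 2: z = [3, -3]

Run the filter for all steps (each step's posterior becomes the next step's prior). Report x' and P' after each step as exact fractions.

step 0: x̄ = F·x = [0, -2]
step 0: P̄ = F·P·Fᵀ + Q = [28 -22; -22 24]
step 0: y = z − H·x̄ = [3, 5]
step 0: S = H·P̄·Hᵀ + R = [147 -228; -228 412]
step 0: K = P̄·Hᵀ·S⁻¹ = [344/2145 -241/1430; 268/715 609/1430]
step 0: x' = x̄ + K·y = [-47/130, 163/130]
step 0: P' = (I − K·H)·P̄ = [413/2145 -69/715; -69/715 1011/715]
step 1: x̄ = F·x = [-583/130, 42/13]
step 1: P̄ = F·P·Fᵀ + Q = [37868/2145 -4384/429; -4384/429 4804/429]
step 1: y = z − H·x̄ = [939/130, -2039/130]
step 1: S = H·P̄·Hᵀ + R = [239747/2145 -316792/2145; -316792/2145 504932/2145]
step 1: K = P̄·Hᵀ·S⁻¹ = [391756/2412443 -401715/2412443; 858476/2412443 967551/2412443]
step 1: x' = x̄ + K·y = [-1688450/2412443, -2361561/4824886]
step 1: P' = (I − K·H)·P̄ = [463688/2412443 -215796/2412443; -215796/2412443 3222816/2412443]
step 2: x̄ = F·x = [330883/4824886, 1015339/2412443]
step 2: P̄ = F·P·Fᵀ + Q = [40686977/2412443 -23349608/2412443; -23349608/2412443 26122156/2412443]
step 2: y = z − H·x̄ = [11451331/4824886, -15512687/4824886]
step 2: S = H·P̄·Hᵀ + R = [259444630/2412443 -340060637/2412443; -340060637/2412443 542052369/2412443]
step 2: K = P̄·Hᵀ·S⁻¹ = [1682239108/10359349207 -1723625433/10359349207; 3686474776/10359349207 4150694388/10359349207]
step 2: x' = x̄ + K·y = [10244733500/10359349207, -235627839/10359349207]
step 2: P' = (I − K·H)·P̄ = [1990203176/10359349207 -923892204/10359349207; -923892204/10359349207 13831100940/10359349207]

step 0: x' = [-47/130, 163/130], P' = [413/2145 -69/715; -69/715 1011/715]
step 1: x' = [-1688450/2412443, -2361561/4824886], P' = [463688/2412443 -215796/2412443; -215796/2412443 3222816/2412443]
step 2: x' = [10244733500/10359349207, -235627839/10359349207], P' = [1990203176/10359349207 -923892204/10359349207; -923892204/10359349207 13831100940/10359349207]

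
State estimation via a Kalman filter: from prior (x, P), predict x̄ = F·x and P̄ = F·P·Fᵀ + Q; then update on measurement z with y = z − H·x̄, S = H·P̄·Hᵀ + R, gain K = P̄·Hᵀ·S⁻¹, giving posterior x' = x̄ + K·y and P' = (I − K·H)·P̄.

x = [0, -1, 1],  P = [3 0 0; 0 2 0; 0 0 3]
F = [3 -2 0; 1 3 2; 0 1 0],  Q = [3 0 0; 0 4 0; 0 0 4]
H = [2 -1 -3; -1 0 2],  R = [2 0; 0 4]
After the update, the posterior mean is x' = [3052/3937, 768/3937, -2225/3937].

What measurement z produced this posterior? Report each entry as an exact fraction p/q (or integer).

z = [3, -2]

x̄ = F·x = [2, -1, -1]
P̄ = F·P·Fᵀ + Q = [38 -3 -4; -3 37 6; -4 6 6]
S = H·P̄·Hᵀ + R = [341 -155; -155 82]
K = P̄·Hᵀ·S⁻¹ = [332/3937 -51/127; -2677/3937 -140/127; -144/3937 16/127]
x' − x̄ = [-4822/3937, 4705/3937, 1712/3937] = K·y
y = (KᵀK)⁻¹·Kᵀ·(x' − x̄) = [-5, 2]
z = y + H·x̄ = [-5, 2] + [8, -4] = [3, -2]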